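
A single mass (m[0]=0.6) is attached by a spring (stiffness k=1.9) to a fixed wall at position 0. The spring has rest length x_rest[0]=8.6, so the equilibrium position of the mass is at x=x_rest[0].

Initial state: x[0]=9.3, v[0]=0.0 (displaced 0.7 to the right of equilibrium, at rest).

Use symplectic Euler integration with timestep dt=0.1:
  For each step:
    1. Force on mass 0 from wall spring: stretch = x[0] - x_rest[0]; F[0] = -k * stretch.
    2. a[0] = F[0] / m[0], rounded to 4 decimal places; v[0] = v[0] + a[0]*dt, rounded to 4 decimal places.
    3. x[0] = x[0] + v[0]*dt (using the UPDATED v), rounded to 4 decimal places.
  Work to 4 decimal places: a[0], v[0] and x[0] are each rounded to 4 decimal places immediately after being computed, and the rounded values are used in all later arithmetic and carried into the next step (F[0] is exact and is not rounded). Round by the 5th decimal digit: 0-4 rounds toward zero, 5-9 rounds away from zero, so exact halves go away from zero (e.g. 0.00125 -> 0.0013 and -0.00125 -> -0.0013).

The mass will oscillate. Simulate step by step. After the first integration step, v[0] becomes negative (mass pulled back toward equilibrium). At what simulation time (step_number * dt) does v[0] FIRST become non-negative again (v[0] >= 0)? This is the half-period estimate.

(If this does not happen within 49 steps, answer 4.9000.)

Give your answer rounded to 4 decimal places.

Answer: 1.8000

Derivation:
Step 0: x=[9.3000] v=[0.0000]
Step 1: x=[9.2778] v=[-0.2217]
Step 2: x=[9.2342] v=[-0.4363]
Step 3: x=[9.1705] v=[-0.6371]
Step 4: x=[9.0887] v=[-0.8178]
Step 5: x=[8.9914] v=[-0.9726]
Step 6: x=[8.8818] v=[-1.0965]
Step 7: x=[8.7632] v=[-1.1857]
Step 8: x=[8.6395] v=[-1.2374]
Step 9: x=[8.5145] v=[-1.2499]
Step 10: x=[8.3922] v=[-1.2228]
Step 11: x=[8.2765] v=[-1.1570]
Step 12: x=[8.1710] v=[-1.0546]
Step 13: x=[8.0791] v=[-0.9188]
Step 14: x=[8.0037] v=[-0.7539]
Step 15: x=[7.9472] v=[-0.5651]
Step 16: x=[7.9114] v=[-0.3584]
Step 17: x=[7.8974] v=[-0.1403]
Step 18: x=[7.9056] v=[0.0822]
First v>=0 after going negative at step 18, time=1.8000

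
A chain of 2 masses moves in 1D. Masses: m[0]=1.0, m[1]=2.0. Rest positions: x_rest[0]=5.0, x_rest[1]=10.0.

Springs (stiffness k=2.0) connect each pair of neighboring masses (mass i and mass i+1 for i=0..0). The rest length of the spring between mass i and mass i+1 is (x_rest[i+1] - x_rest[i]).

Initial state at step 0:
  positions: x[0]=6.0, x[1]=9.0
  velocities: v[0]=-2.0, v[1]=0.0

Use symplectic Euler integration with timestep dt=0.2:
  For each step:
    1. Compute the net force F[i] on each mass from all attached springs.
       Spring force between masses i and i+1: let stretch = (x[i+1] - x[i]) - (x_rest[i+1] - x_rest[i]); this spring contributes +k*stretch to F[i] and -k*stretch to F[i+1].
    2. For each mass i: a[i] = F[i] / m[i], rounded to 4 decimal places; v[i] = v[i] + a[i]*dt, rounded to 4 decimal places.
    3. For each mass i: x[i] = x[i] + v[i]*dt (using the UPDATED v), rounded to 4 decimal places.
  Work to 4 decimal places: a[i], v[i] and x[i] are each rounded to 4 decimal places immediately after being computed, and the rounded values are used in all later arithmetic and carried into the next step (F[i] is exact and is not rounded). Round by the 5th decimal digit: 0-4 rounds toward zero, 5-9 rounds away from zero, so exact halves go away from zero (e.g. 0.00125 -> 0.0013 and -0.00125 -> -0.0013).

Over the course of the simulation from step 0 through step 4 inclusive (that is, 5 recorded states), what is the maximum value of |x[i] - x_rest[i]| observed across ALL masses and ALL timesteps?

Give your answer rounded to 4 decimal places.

Answer: 1.6304

Derivation:
Step 0: x=[6.0000 9.0000] v=[-2.0000 0.0000]
Step 1: x=[5.4400 9.0800] v=[-2.8000 0.4000]
Step 2: x=[4.7712 9.2144] v=[-3.3440 0.6720]
Step 3: x=[4.0579 9.3711] v=[-3.5667 0.7834]
Step 4: x=[3.3696 9.5153] v=[-3.4414 0.7208]
Max displacement = 1.6304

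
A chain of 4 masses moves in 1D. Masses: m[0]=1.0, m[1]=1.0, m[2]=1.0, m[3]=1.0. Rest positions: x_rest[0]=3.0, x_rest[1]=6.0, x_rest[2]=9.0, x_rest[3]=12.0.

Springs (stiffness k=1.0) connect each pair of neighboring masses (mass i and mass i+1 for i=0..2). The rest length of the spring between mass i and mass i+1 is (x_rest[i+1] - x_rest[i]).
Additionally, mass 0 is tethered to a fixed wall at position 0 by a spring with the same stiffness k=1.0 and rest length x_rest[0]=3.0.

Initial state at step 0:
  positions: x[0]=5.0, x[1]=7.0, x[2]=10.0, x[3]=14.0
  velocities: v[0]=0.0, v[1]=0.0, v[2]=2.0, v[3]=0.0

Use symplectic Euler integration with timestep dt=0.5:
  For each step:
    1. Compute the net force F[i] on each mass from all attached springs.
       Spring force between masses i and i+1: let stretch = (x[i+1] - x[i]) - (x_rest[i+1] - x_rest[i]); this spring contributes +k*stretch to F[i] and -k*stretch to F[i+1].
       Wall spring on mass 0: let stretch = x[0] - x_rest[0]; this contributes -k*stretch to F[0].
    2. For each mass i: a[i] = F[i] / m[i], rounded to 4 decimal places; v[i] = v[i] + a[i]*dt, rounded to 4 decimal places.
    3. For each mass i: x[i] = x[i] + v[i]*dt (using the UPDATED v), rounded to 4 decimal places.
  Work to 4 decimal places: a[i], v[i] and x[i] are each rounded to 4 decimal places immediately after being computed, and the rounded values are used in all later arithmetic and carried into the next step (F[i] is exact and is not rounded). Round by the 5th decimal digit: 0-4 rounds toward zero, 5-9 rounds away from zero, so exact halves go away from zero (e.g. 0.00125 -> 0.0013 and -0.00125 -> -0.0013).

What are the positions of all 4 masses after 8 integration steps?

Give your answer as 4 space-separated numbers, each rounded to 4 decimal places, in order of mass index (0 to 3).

Step 0: x=[5.0000 7.0000 10.0000 14.0000] v=[0.0000 0.0000 2.0000 0.0000]
Step 1: x=[4.2500 7.2500 11.2500 13.7500] v=[-1.5000 0.5000 2.5000 -0.5000]
Step 2: x=[3.1875 7.7500 12.1250 13.6250] v=[-2.1250 1.0000 1.7500 -0.2500]
Step 3: x=[2.4688 8.2032 12.2813 13.8750] v=[-1.4375 0.9063 0.3125 0.5000]
Step 4: x=[2.5665 8.2423 11.8165 14.4766] v=[0.1953 0.0782 -0.9297 1.2032]
Step 5: x=[3.4415 7.7560 11.1231 15.1632] v=[1.7500 -0.9726 -1.3868 1.3732]
Step 6: x=[4.5348 7.0329 10.5980 15.5898] v=[2.1865 -1.4463 -1.0503 0.8532]
Step 7: x=[5.1189 6.5765 10.4295 15.5185] v=[1.1682 -0.9128 -0.3370 -0.1427]
Step 8: x=[4.7877 6.7190 10.5700 14.9249] v=[-0.6625 0.2849 0.2810 -1.1872]

Answer: 4.7877 6.7190 10.5700 14.9249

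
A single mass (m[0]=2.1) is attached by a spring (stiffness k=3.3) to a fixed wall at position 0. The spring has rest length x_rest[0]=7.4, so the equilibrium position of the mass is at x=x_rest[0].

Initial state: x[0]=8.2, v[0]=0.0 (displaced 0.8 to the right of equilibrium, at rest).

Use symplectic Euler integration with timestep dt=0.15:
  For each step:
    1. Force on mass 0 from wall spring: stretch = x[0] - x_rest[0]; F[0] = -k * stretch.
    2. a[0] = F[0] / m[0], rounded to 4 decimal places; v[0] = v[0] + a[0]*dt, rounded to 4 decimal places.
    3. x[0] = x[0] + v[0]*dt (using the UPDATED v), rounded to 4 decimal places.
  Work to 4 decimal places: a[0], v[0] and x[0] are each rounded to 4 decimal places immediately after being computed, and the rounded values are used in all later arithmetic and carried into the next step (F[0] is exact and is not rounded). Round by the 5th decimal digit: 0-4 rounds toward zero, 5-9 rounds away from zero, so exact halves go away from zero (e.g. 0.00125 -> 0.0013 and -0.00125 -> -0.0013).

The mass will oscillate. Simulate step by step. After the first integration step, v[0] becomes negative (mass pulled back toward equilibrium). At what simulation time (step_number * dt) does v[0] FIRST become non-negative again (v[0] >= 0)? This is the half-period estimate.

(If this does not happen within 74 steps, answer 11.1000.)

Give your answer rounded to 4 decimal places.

Step 0: x=[8.2000] v=[0.0000]
Step 1: x=[8.1717] v=[-0.1886]
Step 2: x=[8.1161] v=[-0.3705]
Step 3: x=[8.0352] v=[-0.5393]
Step 4: x=[7.9319] v=[-0.6890]
Step 5: x=[7.8097] v=[-0.8144]
Step 6: x=[7.6731] v=[-0.9110]
Step 7: x=[7.5268] v=[-0.9754]
Step 8: x=[7.3760] v=[-1.0053]
Step 9: x=[7.2261] v=[-0.9996]
Step 10: x=[7.0823] v=[-0.9586]
Step 11: x=[6.9497] v=[-0.8837]
Step 12: x=[6.8331] v=[-0.7776]
Step 13: x=[6.7365] v=[-0.6440]
Step 14: x=[6.6634] v=[-0.4876]
Step 15: x=[6.6163] v=[-0.3140]
Step 16: x=[6.5969] v=[-0.1293]
Step 17: x=[6.6059] v=[0.0600]
First v>=0 after going negative at step 17, time=2.5500

Answer: 2.5500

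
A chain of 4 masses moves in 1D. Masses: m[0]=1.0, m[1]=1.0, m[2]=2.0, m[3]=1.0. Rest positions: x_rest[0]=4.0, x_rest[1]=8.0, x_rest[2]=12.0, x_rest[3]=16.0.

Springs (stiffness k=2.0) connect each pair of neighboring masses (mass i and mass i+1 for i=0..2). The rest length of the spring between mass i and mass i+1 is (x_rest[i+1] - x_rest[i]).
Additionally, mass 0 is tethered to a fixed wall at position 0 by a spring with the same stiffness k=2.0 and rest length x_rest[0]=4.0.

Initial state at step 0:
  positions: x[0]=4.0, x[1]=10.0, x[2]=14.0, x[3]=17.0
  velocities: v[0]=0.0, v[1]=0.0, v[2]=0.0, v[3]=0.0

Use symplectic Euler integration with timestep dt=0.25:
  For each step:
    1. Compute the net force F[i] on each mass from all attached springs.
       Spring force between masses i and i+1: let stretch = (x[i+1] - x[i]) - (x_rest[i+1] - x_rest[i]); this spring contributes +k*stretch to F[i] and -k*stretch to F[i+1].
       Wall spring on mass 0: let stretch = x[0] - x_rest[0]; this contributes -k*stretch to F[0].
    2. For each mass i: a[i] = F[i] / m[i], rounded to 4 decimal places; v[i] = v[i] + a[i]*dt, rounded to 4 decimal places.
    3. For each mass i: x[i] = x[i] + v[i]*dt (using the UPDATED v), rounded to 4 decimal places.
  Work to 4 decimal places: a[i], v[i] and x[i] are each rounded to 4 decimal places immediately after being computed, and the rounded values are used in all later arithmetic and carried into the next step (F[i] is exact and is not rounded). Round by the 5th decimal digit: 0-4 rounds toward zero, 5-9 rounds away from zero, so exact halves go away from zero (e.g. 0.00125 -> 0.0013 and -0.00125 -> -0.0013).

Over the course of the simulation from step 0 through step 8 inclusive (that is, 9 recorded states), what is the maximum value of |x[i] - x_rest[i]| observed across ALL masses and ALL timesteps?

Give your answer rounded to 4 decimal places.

Answer: 2.2329

Derivation:
Step 0: x=[4.0000 10.0000 14.0000 17.0000] v=[0.0000 0.0000 0.0000 0.0000]
Step 1: x=[4.2500 9.7500 13.9375 17.1250] v=[1.0000 -1.0000 -0.2500 0.5000]
Step 2: x=[4.6563 9.3359 13.8125 17.3516] v=[1.6250 -1.6563 -0.5000 0.9063]
Step 3: x=[5.0655 8.8965 13.6289 17.6358] v=[1.6367 -1.7578 -0.7344 1.1368]
Step 4: x=[5.3204 8.5697 13.4000 17.9192] v=[1.0195 -1.3071 -0.9158 1.1334]
Step 5: x=[5.3164 8.4406 13.1516 18.1377] v=[-0.0161 -0.5166 -0.9936 0.8738]
Step 6: x=[5.0384 8.5098 12.9204 18.2329] v=[-1.1122 0.2768 -0.9248 0.3808]
Step 7: x=[4.5645 8.6964 12.7456 18.1640] v=[-1.8957 0.7464 -0.6993 -0.2755]
Step 8: x=[4.0365 8.8727 12.6564 17.9178] v=[-2.1120 0.7051 -0.3570 -0.9847]
Max displacement = 2.2329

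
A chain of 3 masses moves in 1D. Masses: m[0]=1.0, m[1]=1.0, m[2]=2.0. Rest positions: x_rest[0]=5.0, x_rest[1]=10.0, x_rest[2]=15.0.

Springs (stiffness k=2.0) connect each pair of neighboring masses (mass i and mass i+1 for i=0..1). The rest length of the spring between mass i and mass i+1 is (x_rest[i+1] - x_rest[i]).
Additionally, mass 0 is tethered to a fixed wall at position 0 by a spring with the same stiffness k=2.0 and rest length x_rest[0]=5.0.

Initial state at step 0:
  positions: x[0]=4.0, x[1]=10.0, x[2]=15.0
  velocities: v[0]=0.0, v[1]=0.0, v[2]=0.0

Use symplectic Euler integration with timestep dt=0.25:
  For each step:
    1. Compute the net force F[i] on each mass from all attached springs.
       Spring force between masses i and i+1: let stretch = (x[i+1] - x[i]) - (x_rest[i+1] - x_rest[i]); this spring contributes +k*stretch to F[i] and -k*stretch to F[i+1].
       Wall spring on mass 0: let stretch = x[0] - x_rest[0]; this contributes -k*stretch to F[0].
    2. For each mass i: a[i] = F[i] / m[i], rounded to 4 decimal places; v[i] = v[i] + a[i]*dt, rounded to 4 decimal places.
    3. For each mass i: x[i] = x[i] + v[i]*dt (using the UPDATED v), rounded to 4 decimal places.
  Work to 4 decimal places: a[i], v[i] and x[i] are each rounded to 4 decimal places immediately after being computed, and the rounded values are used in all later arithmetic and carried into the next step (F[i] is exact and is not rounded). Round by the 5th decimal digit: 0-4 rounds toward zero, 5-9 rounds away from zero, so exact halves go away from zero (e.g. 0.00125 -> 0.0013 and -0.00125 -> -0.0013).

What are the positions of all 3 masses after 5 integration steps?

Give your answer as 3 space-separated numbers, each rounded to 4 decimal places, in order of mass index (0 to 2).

Step 0: x=[4.0000 10.0000 15.0000] v=[0.0000 0.0000 0.0000]
Step 1: x=[4.2500 9.8750 15.0000] v=[1.0000 -0.5000 0.0000]
Step 2: x=[4.6719 9.6875 14.9922] v=[1.6875 -0.7500 -0.0313]
Step 3: x=[5.1368 9.5361 14.9653] v=[1.8594 -0.6055 -0.1075]
Step 4: x=[5.5095 9.5135 14.9116] v=[1.4907 -0.0906 -0.2148]
Step 5: x=[5.6940 9.6651 14.8330] v=[0.7380 0.6065 -0.3143]

Answer: 5.6940 9.6651 14.8330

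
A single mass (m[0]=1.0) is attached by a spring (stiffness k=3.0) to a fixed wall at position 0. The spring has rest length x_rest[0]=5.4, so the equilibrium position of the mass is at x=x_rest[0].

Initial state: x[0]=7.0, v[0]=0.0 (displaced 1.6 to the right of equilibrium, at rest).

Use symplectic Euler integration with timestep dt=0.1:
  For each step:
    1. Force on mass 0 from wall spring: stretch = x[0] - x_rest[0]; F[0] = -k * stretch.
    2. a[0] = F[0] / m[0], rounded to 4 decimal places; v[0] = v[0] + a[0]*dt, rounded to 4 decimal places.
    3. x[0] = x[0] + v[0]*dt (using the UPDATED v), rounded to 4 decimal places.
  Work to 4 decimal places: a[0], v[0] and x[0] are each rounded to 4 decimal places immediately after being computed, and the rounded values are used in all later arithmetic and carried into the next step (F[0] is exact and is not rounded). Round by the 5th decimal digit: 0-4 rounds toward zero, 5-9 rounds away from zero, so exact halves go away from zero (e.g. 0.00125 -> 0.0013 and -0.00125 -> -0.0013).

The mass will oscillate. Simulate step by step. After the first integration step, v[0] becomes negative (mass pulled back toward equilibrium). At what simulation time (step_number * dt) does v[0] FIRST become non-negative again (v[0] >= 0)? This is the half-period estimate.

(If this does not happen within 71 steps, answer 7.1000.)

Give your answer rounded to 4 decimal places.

Step 0: x=[7.0000] v=[0.0000]
Step 1: x=[6.9520] v=[-0.4800]
Step 2: x=[6.8574] v=[-0.9456]
Step 3: x=[6.7191] v=[-1.3828]
Step 4: x=[6.5413] v=[-1.7785]
Step 5: x=[6.3292] v=[-2.1209]
Step 6: x=[6.0892] v=[-2.3997]
Step 7: x=[5.8286] v=[-2.6065]
Step 8: x=[5.5551] v=[-2.7351]
Step 9: x=[5.2769] v=[-2.7816]
Step 10: x=[5.0024] v=[-2.7447]
Step 11: x=[4.7399] v=[-2.6254]
Step 12: x=[4.4972] v=[-2.4274]
Step 13: x=[4.2815] v=[-2.1566]
Step 14: x=[4.0994] v=[-1.8211]
Step 15: x=[3.9563] v=[-1.4309]
Step 16: x=[3.8565] v=[-0.9978]
Step 17: x=[3.8030] v=[-0.5348]
Step 18: x=[3.7974] v=[-0.0557]
Step 19: x=[3.8399] v=[0.4251]
First v>=0 after going negative at step 19, time=1.9000

Answer: 1.9000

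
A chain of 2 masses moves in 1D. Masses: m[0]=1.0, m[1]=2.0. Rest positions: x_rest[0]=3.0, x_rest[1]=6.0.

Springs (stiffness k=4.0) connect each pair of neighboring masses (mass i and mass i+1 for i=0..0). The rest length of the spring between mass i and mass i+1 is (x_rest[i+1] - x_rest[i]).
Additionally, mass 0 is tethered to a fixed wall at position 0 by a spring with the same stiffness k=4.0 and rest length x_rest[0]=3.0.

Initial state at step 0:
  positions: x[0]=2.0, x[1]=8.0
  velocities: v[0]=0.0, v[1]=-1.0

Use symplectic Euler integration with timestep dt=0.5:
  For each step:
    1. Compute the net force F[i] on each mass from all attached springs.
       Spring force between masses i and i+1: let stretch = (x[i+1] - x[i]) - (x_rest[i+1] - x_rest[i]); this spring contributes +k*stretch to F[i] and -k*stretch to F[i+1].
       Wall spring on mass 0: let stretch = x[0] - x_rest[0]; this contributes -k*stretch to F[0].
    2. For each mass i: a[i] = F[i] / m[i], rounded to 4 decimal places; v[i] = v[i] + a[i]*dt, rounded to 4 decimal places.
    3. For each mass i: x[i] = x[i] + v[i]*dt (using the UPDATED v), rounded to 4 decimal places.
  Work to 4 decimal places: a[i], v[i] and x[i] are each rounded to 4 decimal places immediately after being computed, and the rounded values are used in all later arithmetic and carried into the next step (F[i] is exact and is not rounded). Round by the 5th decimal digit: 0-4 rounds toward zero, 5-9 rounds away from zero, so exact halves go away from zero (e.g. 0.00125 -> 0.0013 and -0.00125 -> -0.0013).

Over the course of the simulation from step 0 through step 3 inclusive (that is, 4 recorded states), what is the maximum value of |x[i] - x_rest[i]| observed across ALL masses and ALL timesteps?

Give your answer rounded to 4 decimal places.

Answer: 3.5000

Derivation:
Step 0: x=[2.0000 8.0000] v=[0.0000 -1.0000]
Step 1: x=[6.0000 6.0000] v=[8.0000 -4.0000]
Step 2: x=[4.0000 5.5000] v=[-4.0000 -1.0000]
Step 3: x=[-0.5000 5.7500] v=[-9.0000 0.5000]
Max displacement = 3.5000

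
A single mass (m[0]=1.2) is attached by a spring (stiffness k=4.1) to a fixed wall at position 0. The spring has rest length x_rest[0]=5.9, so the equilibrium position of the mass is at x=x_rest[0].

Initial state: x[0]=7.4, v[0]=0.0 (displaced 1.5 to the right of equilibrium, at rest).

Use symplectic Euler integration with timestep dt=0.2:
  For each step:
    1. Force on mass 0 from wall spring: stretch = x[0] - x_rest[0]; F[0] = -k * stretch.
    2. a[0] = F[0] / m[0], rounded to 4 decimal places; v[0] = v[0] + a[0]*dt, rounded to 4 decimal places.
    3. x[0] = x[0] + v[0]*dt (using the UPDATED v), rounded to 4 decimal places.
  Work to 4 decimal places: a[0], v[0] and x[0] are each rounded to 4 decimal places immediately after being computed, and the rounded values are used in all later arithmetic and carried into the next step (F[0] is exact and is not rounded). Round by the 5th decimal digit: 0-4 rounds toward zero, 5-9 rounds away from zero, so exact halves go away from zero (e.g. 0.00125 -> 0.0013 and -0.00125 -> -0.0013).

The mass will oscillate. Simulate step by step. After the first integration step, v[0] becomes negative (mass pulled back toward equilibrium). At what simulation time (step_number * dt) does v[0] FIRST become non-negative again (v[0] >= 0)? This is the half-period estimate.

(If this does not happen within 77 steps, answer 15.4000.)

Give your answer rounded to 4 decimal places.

Step 0: x=[7.4000] v=[0.0000]
Step 1: x=[7.1950] v=[-1.0250]
Step 2: x=[6.8130] v=[-1.9099]
Step 3: x=[6.3062] v=[-2.5338]
Step 4: x=[5.7439] v=[-2.8114]
Step 5: x=[5.2030] v=[-2.7047]
Step 6: x=[4.7573] v=[-2.2284]
Step 7: x=[4.4678] v=[-1.4476]
Step 8: x=[4.3740] v=[-0.4689]
Step 9: x=[4.4888] v=[0.5739]
First v>=0 after going negative at step 9, time=1.8000

Answer: 1.8000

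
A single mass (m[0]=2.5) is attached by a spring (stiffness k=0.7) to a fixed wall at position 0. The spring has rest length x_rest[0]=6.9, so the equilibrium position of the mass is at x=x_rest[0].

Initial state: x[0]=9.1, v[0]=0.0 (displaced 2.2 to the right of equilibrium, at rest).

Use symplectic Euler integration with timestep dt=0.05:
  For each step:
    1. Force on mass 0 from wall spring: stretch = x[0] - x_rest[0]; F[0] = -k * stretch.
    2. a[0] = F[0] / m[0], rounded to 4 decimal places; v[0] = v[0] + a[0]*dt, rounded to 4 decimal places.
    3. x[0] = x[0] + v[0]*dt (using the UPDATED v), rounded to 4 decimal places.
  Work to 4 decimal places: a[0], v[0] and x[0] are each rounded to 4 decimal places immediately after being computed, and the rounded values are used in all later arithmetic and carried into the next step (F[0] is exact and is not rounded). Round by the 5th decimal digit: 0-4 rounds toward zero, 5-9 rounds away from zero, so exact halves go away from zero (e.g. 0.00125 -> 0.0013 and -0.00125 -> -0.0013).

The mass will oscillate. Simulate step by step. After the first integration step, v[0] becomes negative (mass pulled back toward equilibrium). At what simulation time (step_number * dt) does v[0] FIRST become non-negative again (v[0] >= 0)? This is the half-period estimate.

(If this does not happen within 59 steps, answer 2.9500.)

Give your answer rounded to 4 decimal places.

Step 0: x=[9.1000] v=[0.0000]
Step 1: x=[9.0985] v=[-0.0308]
Step 2: x=[9.0954] v=[-0.0616]
Step 3: x=[9.0908] v=[-0.0923]
Step 4: x=[9.0847] v=[-0.1230]
Step 5: x=[9.0770] v=[-0.1536]
Step 6: x=[9.0678] v=[-0.1841]
Step 7: x=[9.0571] v=[-0.2145]
Step 8: x=[9.0449] v=[-0.2447]
Step 9: x=[9.0312] v=[-0.2747]
Step 10: x=[9.0160] v=[-0.3045]
Step 11: x=[8.9993] v=[-0.3341]
Step 12: x=[8.9811] v=[-0.3635]
Step 13: x=[8.9615] v=[-0.3926]
Step 14: x=[8.9404] v=[-0.4215]
Step 15: x=[8.9179] v=[-0.4501]
Step 16: x=[8.8940] v=[-0.4784]
Step 17: x=[8.8687] v=[-0.5063]
Step 18: x=[8.8420] v=[-0.5339]
Step 19: x=[8.8139] v=[-0.5611]
Step 20: x=[8.7845] v=[-0.5879]
Step 21: x=[8.7538] v=[-0.6143]
Step 22: x=[8.7218] v=[-0.6403]
Step 23: x=[8.6885] v=[-0.6658]
Step 24: x=[8.6540] v=[-0.6908]
Step 25: x=[8.6182] v=[-0.7154]
Step 26: x=[8.5812] v=[-0.7395]
Step 27: x=[8.5431] v=[-0.7630]
Step 28: x=[8.5038] v=[-0.7860]
Step 29: x=[8.4634] v=[-0.8085]
Step 30: x=[8.4219] v=[-0.8304]
Step 31: x=[8.3793] v=[-0.8517]
Step 32: x=[8.3357] v=[-0.8724]
Step 33: x=[8.2911] v=[-0.8925]
Step 34: x=[8.2455] v=[-0.9120]
Step 35: x=[8.1990] v=[-0.9308]
Step 36: x=[8.1516] v=[-0.9490]
Step 37: x=[8.1033] v=[-0.9665]
Step 38: x=[8.0541] v=[-0.9833]
Step 39: x=[8.0041] v=[-0.9995]
Step 40: x=[7.9534] v=[-1.0150]
Step 41: x=[7.9019] v=[-1.0298]
Step 42: x=[7.8497] v=[-1.0438]
Step 43: x=[7.7968] v=[-1.0571]
Step 44: x=[7.7433] v=[-1.0697]
Step 45: x=[7.6892] v=[-1.0815]
Step 46: x=[7.6346] v=[-1.0926]
Step 47: x=[7.5795] v=[-1.1029]
Step 48: x=[7.5239] v=[-1.1124]
Step 49: x=[7.4678] v=[-1.1211]
Step 50: x=[7.4113] v=[-1.1291]
Step 51: x=[7.3545] v=[-1.1363]
Step 52: x=[7.2974] v=[-1.1427]
Step 53: x=[7.2400] v=[-1.1483]
Step 54: x=[7.1823] v=[-1.1531]
Step 55: x=[7.1244] v=[-1.1571]
Step 56: x=[7.0664] v=[-1.1602]
Step 57: x=[7.0083] v=[-1.1625]
Step 58: x=[6.9501] v=[-1.1640]
Step 59: x=[6.8919] v=[-1.1647]
v[0] did not become non-negative within 59 steps; using fallback time=2.9500

Answer: 2.9500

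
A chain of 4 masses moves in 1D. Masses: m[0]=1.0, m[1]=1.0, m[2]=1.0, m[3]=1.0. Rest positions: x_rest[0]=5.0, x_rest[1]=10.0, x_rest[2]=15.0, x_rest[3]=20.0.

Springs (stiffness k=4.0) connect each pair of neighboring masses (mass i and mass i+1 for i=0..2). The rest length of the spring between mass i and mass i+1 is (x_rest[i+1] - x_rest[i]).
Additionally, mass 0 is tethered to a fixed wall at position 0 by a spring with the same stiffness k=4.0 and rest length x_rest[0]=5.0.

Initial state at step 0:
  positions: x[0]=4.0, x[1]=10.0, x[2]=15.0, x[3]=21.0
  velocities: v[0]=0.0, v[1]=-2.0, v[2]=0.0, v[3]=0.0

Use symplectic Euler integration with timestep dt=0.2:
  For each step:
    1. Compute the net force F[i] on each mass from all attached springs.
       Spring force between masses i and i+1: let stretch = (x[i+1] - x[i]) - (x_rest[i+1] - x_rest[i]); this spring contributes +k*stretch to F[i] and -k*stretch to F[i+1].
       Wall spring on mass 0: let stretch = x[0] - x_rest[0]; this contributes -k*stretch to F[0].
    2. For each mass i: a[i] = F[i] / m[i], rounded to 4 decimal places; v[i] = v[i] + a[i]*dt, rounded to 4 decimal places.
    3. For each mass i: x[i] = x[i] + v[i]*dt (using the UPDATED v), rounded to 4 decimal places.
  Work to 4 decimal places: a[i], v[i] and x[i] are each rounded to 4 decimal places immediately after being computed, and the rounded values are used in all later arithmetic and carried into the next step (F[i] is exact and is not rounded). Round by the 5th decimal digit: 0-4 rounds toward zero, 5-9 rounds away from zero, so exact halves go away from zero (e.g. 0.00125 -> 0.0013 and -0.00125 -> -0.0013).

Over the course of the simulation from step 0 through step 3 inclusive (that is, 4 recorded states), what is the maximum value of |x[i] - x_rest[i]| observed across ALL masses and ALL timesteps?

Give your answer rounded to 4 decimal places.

Step 0: x=[4.0000 10.0000 15.0000 21.0000] v=[0.0000 -2.0000 0.0000 0.0000]
Step 1: x=[4.3200 9.4400 15.1600 20.8400] v=[1.6000 -2.8000 0.8000 -0.8000]
Step 2: x=[4.7680 8.9760 15.3136 20.5712] v=[2.2400 -2.3200 0.7680 -1.3440]
Step 3: x=[5.1264 8.8527 15.2944 20.2612] v=[1.7920 -0.6163 -0.0960 -1.5501]
Max displacement = 1.1473

Answer: 1.1473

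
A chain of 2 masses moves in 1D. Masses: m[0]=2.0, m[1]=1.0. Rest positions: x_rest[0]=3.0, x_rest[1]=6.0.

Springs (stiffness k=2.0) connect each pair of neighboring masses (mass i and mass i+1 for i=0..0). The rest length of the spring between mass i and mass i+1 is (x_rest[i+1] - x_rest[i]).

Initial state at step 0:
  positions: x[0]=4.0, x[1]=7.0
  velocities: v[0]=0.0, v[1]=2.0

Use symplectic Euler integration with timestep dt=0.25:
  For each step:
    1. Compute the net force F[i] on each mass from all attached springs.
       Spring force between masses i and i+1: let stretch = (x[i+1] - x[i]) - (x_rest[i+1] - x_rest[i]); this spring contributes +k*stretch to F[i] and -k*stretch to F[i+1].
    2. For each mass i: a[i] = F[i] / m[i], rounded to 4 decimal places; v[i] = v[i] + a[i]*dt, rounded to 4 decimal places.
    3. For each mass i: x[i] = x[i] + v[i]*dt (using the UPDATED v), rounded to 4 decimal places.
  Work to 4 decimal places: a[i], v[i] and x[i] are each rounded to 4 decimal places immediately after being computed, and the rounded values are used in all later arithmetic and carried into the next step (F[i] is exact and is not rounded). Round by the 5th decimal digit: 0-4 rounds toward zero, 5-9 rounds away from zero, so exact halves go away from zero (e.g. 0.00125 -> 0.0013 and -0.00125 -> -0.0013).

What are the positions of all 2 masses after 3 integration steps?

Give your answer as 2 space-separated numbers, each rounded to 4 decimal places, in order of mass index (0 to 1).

Step 0: x=[4.0000 7.0000] v=[0.0000 2.0000]
Step 1: x=[4.0000 7.5000] v=[0.0000 2.0000]
Step 2: x=[4.0313 7.9375] v=[0.1250 1.7500]
Step 3: x=[4.1192 8.2617] v=[0.3516 1.2969]

Answer: 4.1192 8.2617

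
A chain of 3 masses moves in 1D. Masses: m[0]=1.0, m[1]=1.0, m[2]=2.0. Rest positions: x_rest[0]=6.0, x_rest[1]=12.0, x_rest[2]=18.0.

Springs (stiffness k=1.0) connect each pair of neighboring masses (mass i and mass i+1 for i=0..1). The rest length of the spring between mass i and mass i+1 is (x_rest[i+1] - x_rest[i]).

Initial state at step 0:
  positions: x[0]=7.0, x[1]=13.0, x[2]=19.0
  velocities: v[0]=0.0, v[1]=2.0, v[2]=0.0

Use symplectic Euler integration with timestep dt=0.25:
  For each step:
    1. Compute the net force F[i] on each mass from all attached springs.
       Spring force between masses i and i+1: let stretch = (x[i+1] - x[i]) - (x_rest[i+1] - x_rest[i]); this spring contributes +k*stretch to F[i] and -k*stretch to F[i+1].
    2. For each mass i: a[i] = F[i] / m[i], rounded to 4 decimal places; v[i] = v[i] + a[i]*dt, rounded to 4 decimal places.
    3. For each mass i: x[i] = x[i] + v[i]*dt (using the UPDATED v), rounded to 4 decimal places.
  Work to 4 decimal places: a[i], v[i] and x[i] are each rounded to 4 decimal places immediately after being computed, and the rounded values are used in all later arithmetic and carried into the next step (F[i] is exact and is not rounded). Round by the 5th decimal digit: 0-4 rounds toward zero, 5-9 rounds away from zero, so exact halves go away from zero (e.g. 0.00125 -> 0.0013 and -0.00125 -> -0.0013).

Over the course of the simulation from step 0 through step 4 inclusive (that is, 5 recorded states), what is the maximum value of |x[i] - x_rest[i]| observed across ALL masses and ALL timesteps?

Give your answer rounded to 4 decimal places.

Step 0: x=[7.0000 13.0000 19.0000] v=[0.0000 2.0000 0.0000]
Step 1: x=[7.0000 13.5000 19.0000] v=[0.0000 2.0000 0.0000]
Step 2: x=[7.0313 13.9375 19.0156] v=[0.1250 1.7500 0.0625]
Step 3: x=[7.1192 14.2608 19.0601] v=[0.3516 1.2930 0.1778]
Step 4: x=[7.2785 14.4377 19.1421] v=[0.6370 0.7074 0.3279]
Max displacement = 2.4377

Answer: 2.4377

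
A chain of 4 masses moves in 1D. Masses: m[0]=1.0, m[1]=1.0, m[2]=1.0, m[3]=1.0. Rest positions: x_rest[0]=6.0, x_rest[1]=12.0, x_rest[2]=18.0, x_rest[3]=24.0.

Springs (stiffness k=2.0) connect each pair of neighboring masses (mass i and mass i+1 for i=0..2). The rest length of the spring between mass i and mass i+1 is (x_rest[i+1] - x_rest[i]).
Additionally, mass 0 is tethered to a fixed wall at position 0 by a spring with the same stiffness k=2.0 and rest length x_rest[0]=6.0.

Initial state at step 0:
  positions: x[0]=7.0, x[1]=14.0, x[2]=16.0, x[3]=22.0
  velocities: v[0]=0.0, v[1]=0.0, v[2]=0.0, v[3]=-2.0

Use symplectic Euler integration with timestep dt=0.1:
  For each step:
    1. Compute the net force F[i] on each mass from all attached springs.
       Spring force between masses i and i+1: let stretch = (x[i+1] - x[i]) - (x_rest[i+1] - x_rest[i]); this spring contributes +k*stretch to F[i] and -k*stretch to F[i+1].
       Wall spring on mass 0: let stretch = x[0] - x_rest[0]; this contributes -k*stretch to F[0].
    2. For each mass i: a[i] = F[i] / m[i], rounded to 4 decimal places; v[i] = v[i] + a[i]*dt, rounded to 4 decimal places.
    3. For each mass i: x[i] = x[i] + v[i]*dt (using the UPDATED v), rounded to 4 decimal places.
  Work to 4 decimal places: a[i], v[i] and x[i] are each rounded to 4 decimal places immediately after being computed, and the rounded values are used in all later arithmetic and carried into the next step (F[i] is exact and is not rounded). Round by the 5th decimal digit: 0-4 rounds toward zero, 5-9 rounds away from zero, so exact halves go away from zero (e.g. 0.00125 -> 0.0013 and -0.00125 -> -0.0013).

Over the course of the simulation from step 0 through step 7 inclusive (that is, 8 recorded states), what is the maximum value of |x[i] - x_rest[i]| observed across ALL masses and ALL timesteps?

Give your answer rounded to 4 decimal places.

Answer: 3.0205

Derivation:
Step 0: x=[7.0000 14.0000 16.0000 22.0000] v=[0.0000 0.0000 0.0000 -2.0000]
Step 1: x=[7.0000 13.9000 16.0800 21.8000] v=[0.0000 -1.0000 0.8000 -2.0000]
Step 2: x=[6.9980 13.7056 16.2308 21.6056] v=[-0.0200 -1.9440 1.5080 -1.9440]
Step 3: x=[6.9902 13.4276 16.4386 21.4237] v=[-0.0781 -2.7805 2.0779 -1.8190]
Step 4: x=[6.9713 13.0810 16.6859 21.2621] v=[-0.1887 -3.4658 2.4727 -1.6160]
Step 5: x=[6.9352 12.6843 16.9526 21.1290] v=[-0.3610 -3.9668 2.6670 -1.3312]
Step 6: x=[6.8754 12.2580 17.2175 21.0324] v=[-0.5982 -4.2630 2.6486 -0.9665]
Step 7: x=[6.7857 11.8232 17.4595 20.9795] v=[-0.8968 -4.3476 2.4197 -0.5295]
Max displacement = 3.0205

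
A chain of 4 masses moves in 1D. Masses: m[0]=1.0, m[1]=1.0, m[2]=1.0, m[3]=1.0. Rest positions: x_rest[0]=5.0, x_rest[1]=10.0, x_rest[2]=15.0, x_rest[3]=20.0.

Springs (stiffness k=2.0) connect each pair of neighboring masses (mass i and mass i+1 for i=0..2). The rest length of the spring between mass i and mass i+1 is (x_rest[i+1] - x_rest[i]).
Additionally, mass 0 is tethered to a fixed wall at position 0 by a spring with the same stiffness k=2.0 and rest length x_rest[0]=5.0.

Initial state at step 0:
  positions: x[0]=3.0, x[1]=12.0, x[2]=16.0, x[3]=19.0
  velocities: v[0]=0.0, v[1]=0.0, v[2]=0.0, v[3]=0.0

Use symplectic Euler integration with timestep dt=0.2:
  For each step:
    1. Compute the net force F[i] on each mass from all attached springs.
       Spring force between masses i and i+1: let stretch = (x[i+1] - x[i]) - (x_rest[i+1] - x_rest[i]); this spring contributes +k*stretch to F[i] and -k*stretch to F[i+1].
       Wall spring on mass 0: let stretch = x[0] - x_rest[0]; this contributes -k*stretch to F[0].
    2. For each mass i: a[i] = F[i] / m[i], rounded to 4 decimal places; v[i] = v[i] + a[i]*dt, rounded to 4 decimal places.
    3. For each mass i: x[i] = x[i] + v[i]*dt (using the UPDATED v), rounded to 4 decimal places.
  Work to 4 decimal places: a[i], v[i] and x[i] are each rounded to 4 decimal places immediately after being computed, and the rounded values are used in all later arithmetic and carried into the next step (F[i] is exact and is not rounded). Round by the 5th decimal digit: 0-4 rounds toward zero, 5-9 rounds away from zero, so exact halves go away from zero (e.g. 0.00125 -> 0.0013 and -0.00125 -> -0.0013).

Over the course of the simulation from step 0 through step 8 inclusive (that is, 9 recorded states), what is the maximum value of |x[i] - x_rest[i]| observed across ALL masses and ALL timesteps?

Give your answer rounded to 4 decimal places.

Answer: 2.3181

Derivation:
Step 0: x=[3.0000 12.0000 16.0000 19.0000] v=[0.0000 0.0000 0.0000 0.0000]
Step 1: x=[3.4800 11.6000 15.9200 19.1600] v=[2.4000 -2.0000 -0.4000 0.8000]
Step 2: x=[4.3312 10.8960 15.7536 19.4608] v=[4.2560 -3.5200 -0.8320 1.5040]
Step 3: x=[5.3611 10.0554 15.4952 19.8650] v=[5.1494 -4.2029 -1.2922 2.0211]
Step 4: x=[6.3376 9.2745 15.1512 20.3196] v=[4.8827 -3.9047 -1.7202 2.2732]
Step 5: x=[7.0421 8.7287 14.7505 20.7608] v=[3.5224 -2.7288 -2.0035 2.2058]
Step 6: x=[7.3181 8.5298 14.3489 21.1211] v=[1.3802 -0.9947 -2.0081 1.8017]
Step 7: x=[7.1056 8.6995 14.0235 21.3397] v=[-1.0624 0.8483 -1.6269 1.0928]
Step 8: x=[6.4522 9.1676 13.8575 21.3730] v=[-3.2671 2.3403 -0.8300 0.1663]
Max displacement = 2.3181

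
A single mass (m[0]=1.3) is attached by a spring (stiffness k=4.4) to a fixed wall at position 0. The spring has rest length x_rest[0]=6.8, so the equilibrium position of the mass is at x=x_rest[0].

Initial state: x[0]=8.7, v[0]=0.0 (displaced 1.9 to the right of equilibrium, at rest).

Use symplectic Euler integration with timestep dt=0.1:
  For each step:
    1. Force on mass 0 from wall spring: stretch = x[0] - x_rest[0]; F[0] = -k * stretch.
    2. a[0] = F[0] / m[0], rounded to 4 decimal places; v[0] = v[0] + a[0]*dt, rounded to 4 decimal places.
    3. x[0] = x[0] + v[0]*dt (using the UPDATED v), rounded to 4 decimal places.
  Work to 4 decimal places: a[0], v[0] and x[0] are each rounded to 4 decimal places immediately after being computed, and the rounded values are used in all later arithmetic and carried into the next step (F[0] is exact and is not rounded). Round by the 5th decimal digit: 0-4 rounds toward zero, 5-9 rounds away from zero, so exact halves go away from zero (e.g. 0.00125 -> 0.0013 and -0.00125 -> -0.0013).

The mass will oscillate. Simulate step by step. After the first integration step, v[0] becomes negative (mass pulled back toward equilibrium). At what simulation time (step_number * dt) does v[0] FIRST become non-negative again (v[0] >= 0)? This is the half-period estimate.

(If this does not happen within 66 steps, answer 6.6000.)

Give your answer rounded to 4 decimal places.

Step 0: x=[8.7000] v=[0.0000]
Step 1: x=[8.6357] v=[-0.6431]
Step 2: x=[8.5093] v=[-1.2644]
Step 3: x=[8.3250] v=[-1.8429]
Step 4: x=[8.0891] v=[-2.3591]
Step 5: x=[7.8096] v=[-2.7954]
Step 6: x=[7.4959] v=[-3.1371]
Step 7: x=[7.1586] v=[-3.3726]
Step 8: x=[6.8092] v=[-3.4940]
Step 9: x=[6.4595] v=[-3.4971]
Step 10: x=[6.1213] v=[-3.3819]
Step 11: x=[5.8061] v=[-3.1522]
Step 12: x=[5.5245] v=[-2.8158]
Step 13: x=[5.2861] v=[-2.3841]
Step 14: x=[5.0989] v=[-1.8717]
Step 15: x=[4.9693] v=[-1.2959]
Step 16: x=[4.9017] v=[-0.6763]
Step 17: x=[4.8983] v=[-0.0338]
Step 18: x=[4.9593] v=[0.6099]
First v>=0 after going negative at step 18, time=1.8000

Answer: 1.8000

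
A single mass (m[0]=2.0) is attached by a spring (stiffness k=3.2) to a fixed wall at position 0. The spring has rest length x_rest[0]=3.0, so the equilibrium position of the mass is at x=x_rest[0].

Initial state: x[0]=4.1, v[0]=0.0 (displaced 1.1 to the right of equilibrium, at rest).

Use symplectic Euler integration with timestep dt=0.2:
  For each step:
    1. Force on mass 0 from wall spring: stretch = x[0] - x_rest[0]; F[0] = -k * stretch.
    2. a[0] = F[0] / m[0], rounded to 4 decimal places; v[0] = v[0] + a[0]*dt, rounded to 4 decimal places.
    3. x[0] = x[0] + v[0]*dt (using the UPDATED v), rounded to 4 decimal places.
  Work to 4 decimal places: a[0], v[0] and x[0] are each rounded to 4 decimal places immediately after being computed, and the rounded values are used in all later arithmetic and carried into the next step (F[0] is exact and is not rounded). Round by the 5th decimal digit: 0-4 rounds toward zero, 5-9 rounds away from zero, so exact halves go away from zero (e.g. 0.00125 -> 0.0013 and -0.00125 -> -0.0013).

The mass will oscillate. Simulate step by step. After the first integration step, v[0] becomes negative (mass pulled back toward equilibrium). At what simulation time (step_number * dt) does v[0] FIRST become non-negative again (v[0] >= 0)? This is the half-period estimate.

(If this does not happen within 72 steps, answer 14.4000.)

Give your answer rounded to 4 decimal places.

Answer: 2.6000

Derivation:
Step 0: x=[4.1000] v=[0.0000]
Step 1: x=[4.0296] v=[-0.3520]
Step 2: x=[3.8933] v=[-0.6815]
Step 3: x=[3.6998] v=[-0.9674]
Step 4: x=[3.4615] v=[-1.1913]
Step 5: x=[3.1937] v=[-1.3390]
Step 6: x=[2.9135] v=[-1.4010]
Step 7: x=[2.6388] v=[-1.3733]
Step 8: x=[2.3873] v=[-1.2577]
Step 9: x=[2.1750] v=[-1.0616]
Step 10: x=[2.0155] v=[-0.7976]
Step 11: x=[1.9190] v=[-0.4826]
Step 12: x=[1.8917] v=[-0.1367]
Step 13: x=[1.9353] v=[0.2180]
First v>=0 after going negative at step 13, time=2.6000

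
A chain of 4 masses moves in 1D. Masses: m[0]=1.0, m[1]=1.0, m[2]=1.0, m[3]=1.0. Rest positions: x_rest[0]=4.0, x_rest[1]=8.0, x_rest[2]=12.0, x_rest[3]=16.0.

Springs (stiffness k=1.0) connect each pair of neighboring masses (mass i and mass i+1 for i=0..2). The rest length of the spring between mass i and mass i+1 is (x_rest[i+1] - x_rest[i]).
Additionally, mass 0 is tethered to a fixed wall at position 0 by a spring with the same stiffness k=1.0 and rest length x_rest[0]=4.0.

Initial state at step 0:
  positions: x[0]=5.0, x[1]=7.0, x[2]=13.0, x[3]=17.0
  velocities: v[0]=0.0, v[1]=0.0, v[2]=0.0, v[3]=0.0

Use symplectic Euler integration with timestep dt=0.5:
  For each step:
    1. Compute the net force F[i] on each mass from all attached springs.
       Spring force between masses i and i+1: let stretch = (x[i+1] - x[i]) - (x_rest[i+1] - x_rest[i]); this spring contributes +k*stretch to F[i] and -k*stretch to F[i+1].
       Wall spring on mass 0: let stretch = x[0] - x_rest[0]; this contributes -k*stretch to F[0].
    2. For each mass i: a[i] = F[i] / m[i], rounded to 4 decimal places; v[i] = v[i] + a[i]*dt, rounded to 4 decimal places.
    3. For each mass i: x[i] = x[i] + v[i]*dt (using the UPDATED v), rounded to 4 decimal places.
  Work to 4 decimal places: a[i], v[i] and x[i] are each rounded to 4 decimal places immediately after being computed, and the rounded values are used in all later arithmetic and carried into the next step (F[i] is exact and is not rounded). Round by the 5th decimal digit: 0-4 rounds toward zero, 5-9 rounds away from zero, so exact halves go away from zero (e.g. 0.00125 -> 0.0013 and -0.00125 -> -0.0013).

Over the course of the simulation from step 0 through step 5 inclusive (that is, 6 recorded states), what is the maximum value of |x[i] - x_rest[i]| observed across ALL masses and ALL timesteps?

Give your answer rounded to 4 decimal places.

Step 0: x=[5.0000 7.0000 13.0000 17.0000] v=[0.0000 0.0000 0.0000 0.0000]
Step 1: x=[4.2500 8.0000 12.5000 17.0000] v=[-1.5000 2.0000 -1.0000 0.0000]
Step 2: x=[3.3750 9.1875 12.0000 16.8750] v=[-1.7500 2.3750 -1.0000 -0.2500]
Step 3: x=[3.1094 9.6250 12.0157 16.5313] v=[-0.5313 0.8750 0.0313 -0.6875]
Step 4: x=[3.6953 9.0313 12.5626 16.0587] v=[1.1718 -1.1875 1.0938 -0.9453]
Step 5: x=[4.6914 7.9864 13.1007 15.7120] v=[1.9922 -2.0899 1.0762 -0.6934]
Max displacement = 1.6250

Answer: 1.6250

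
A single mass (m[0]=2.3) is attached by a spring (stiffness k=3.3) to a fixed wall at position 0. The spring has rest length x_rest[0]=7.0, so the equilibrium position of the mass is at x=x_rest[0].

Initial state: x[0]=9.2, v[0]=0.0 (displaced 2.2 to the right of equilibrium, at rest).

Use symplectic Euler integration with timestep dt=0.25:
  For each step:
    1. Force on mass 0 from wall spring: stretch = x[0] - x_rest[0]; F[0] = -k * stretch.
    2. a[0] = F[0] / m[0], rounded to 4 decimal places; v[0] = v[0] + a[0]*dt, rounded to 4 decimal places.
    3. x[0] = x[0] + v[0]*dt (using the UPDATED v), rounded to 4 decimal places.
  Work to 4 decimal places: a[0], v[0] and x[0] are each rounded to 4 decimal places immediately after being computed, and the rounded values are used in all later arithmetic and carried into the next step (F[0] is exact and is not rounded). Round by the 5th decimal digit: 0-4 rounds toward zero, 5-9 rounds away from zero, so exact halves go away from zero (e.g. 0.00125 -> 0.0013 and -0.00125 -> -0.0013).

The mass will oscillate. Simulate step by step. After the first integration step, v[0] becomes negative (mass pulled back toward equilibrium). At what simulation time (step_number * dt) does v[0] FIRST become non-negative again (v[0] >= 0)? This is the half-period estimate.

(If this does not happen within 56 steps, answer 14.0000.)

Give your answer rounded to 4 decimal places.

Answer: 2.7500

Derivation:
Step 0: x=[9.2000] v=[0.0000]
Step 1: x=[9.0027] v=[-0.7891]
Step 2: x=[8.6258] v=[-1.5075]
Step 3: x=[8.1031] v=[-2.0907]
Step 4: x=[7.4815] v=[-2.4864]
Step 5: x=[6.8167] v=[-2.6591]
Step 6: x=[6.1684] v=[-2.5934]
Step 7: x=[5.5946] v=[-2.2951]
Step 8: x=[5.1469] v=[-1.7910]
Step 9: x=[4.8653] v=[-1.1263]
Step 10: x=[4.7752] v=[-0.3606]
Step 11: x=[4.8846] v=[0.4374]
First v>=0 after going negative at step 11, time=2.7500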